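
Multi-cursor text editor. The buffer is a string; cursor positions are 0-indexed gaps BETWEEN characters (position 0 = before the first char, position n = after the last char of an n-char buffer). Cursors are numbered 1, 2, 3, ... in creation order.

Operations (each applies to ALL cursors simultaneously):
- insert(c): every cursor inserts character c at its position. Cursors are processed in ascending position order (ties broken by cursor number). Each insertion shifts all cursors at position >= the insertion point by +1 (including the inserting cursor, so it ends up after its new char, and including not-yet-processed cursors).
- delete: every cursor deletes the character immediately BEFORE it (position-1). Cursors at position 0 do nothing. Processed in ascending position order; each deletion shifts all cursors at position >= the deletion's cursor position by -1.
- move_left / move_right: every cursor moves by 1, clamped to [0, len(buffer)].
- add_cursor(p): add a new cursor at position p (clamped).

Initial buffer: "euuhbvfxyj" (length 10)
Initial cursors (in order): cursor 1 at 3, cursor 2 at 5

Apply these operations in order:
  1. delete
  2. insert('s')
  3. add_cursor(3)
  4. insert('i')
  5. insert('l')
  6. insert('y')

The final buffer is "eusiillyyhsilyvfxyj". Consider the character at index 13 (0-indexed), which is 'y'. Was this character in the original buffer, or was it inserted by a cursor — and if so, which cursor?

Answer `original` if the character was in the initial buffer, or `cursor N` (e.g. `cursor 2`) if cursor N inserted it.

Answer: cursor 2

Derivation:
After op 1 (delete): buffer="euhvfxyj" (len 8), cursors c1@2 c2@3, authorship ........
After op 2 (insert('s')): buffer="eushsvfxyj" (len 10), cursors c1@3 c2@5, authorship ..1.2.....
After op 3 (add_cursor(3)): buffer="eushsvfxyj" (len 10), cursors c1@3 c3@3 c2@5, authorship ..1.2.....
After op 4 (insert('i')): buffer="eusiihsivfxyj" (len 13), cursors c1@5 c3@5 c2@8, authorship ..113.22.....
After op 5 (insert('l')): buffer="eusiillhsilvfxyj" (len 16), cursors c1@7 c3@7 c2@11, authorship ..11313.222.....
After op 6 (insert('y')): buffer="eusiillyyhsilyvfxyj" (len 19), cursors c1@9 c3@9 c2@14, authorship ..1131313.2222.....
Authorship (.=original, N=cursor N): . . 1 1 3 1 3 1 3 . 2 2 2 2 . . . . .
Index 13: author = 2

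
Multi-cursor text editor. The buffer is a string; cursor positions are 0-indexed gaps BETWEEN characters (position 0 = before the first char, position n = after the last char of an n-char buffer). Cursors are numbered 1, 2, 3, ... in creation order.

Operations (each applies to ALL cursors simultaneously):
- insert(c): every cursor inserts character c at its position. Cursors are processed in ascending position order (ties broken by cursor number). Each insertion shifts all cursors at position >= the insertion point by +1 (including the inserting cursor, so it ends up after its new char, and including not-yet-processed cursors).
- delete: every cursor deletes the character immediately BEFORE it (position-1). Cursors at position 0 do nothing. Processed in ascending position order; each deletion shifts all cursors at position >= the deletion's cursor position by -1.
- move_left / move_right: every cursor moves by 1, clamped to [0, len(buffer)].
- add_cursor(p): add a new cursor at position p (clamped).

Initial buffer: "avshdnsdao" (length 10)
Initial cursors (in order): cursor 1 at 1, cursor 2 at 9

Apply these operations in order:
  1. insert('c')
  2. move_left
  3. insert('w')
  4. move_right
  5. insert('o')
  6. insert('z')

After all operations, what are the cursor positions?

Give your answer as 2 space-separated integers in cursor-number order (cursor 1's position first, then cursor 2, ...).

Answer: 5 17

Derivation:
After op 1 (insert('c')): buffer="acvshdnsdaco" (len 12), cursors c1@2 c2@11, authorship .1........2.
After op 2 (move_left): buffer="acvshdnsdaco" (len 12), cursors c1@1 c2@10, authorship .1........2.
After op 3 (insert('w')): buffer="awcvshdnsdawco" (len 14), cursors c1@2 c2@12, authorship .11........22.
After op 4 (move_right): buffer="awcvshdnsdawco" (len 14), cursors c1@3 c2@13, authorship .11........22.
After op 5 (insert('o')): buffer="awcovshdnsdawcoo" (len 16), cursors c1@4 c2@15, authorship .111........222.
After op 6 (insert('z')): buffer="awcozvshdnsdawcozo" (len 18), cursors c1@5 c2@17, authorship .1111........2222.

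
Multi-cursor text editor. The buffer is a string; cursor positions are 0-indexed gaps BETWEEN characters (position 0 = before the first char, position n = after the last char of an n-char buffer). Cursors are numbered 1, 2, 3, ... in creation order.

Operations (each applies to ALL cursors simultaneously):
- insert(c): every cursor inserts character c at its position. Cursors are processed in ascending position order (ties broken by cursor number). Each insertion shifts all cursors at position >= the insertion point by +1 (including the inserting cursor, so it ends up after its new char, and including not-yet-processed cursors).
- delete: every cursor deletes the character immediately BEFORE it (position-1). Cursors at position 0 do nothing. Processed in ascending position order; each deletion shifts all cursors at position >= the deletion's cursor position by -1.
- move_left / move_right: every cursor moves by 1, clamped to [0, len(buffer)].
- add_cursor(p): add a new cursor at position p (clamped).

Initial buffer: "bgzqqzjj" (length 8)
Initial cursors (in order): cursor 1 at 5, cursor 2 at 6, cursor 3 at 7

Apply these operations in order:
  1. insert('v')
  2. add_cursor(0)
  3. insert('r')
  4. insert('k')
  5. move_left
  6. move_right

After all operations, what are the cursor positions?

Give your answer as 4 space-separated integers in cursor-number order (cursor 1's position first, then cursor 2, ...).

After op 1 (insert('v')): buffer="bgzqqvzvjvj" (len 11), cursors c1@6 c2@8 c3@10, authorship .....1.2.3.
After op 2 (add_cursor(0)): buffer="bgzqqvzvjvj" (len 11), cursors c4@0 c1@6 c2@8 c3@10, authorship .....1.2.3.
After op 3 (insert('r')): buffer="rbgzqqvrzvrjvrj" (len 15), cursors c4@1 c1@8 c2@11 c3@14, authorship 4.....11.22.33.
After op 4 (insert('k')): buffer="rkbgzqqvrkzvrkjvrkj" (len 19), cursors c4@2 c1@10 c2@14 c3@18, authorship 44.....111.222.333.
After op 5 (move_left): buffer="rkbgzqqvrkzvrkjvrkj" (len 19), cursors c4@1 c1@9 c2@13 c3@17, authorship 44.....111.222.333.
After op 6 (move_right): buffer="rkbgzqqvrkzvrkjvrkj" (len 19), cursors c4@2 c1@10 c2@14 c3@18, authorship 44.....111.222.333.

Answer: 10 14 18 2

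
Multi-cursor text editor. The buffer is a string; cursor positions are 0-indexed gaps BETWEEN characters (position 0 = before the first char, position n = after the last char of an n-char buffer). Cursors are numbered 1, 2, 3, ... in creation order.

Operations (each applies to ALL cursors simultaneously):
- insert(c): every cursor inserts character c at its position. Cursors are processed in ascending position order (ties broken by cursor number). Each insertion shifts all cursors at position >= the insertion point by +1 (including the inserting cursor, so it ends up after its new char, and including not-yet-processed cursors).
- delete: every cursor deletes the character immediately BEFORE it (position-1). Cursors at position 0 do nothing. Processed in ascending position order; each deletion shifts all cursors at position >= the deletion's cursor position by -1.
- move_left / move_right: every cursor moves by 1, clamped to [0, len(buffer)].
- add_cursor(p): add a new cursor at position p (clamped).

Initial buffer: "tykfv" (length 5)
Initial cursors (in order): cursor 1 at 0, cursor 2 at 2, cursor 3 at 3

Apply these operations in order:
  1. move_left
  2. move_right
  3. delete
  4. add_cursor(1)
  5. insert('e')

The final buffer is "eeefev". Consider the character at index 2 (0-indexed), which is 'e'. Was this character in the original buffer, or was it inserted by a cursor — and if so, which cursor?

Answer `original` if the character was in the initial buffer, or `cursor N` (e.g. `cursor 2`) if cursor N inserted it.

Answer: cursor 3

Derivation:
After op 1 (move_left): buffer="tykfv" (len 5), cursors c1@0 c2@1 c3@2, authorship .....
After op 2 (move_right): buffer="tykfv" (len 5), cursors c1@1 c2@2 c3@3, authorship .....
After op 3 (delete): buffer="fv" (len 2), cursors c1@0 c2@0 c3@0, authorship ..
After op 4 (add_cursor(1)): buffer="fv" (len 2), cursors c1@0 c2@0 c3@0 c4@1, authorship ..
After op 5 (insert('e')): buffer="eeefev" (len 6), cursors c1@3 c2@3 c3@3 c4@5, authorship 123.4.
Authorship (.=original, N=cursor N): 1 2 3 . 4 .
Index 2: author = 3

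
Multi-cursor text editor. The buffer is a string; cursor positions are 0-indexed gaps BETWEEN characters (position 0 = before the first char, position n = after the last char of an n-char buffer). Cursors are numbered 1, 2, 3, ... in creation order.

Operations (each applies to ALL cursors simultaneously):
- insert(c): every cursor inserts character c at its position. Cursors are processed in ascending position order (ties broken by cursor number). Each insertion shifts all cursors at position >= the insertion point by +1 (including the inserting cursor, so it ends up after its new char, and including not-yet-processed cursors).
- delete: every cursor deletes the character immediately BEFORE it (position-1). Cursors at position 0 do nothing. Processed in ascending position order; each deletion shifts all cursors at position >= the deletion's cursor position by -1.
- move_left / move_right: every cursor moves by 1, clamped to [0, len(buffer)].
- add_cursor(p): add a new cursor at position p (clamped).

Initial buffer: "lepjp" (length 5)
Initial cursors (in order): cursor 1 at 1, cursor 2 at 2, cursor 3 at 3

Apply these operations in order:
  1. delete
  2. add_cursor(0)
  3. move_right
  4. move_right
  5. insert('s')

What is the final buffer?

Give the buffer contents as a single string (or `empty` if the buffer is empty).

After op 1 (delete): buffer="jp" (len 2), cursors c1@0 c2@0 c3@0, authorship ..
After op 2 (add_cursor(0)): buffer="jp" (len 2), cursors c1@0 c2@0 c3@0 c4@0, authorship ..
After op 3 (move_right): buffer="jp" (len 2), cursors c1@1 c2@1 c3@1 c4@1, authorship ..
After op 4 (move_right): buffer="jp" (len 2), cursors c1@2 c2@2 c3@2 c4@2, authorship ..
After op 5 (insert('s')): buffer="jpssss" (len 6), cursors c1@6 c2@6 c3@6 c4@6, authorship ..1234

Answer: jpssss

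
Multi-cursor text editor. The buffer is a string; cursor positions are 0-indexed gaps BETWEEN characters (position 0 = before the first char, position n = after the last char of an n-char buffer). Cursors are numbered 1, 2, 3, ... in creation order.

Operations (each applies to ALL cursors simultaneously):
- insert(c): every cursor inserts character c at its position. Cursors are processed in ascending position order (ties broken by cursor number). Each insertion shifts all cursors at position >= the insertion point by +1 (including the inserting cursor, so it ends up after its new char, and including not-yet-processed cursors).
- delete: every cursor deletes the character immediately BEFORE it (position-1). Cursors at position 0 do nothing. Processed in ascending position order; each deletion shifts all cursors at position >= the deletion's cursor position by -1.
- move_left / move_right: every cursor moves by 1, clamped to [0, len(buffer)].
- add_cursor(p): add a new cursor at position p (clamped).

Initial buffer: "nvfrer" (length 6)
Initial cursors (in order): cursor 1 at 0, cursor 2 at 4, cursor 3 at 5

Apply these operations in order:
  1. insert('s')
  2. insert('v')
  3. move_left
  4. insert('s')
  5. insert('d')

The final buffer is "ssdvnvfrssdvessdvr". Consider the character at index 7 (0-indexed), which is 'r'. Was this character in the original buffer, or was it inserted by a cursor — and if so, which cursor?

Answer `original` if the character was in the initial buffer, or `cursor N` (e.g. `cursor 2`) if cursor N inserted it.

Answer: original

Derivation:
After op 1 (insert('s')): buffer="snvfrsesr" (len 9), cursors c1@1 c2@6 c3@8, authorship 1....2.3.
After op 2 (insert('v')): buffer="svnvfrsvesvr" (len 12), cursors c1@2 c2@8 c3@11, authorship 11....22.33.
After op 3 (move_left): buffer="svnvfrsvesvr" (len 12), cursors c1@1 c2@7 c3@10, authorship 11....22.33.
After op 4 (insert('s')): buffer="ssvnvfrssvessvr" (len 15), cursors c1@2 c2@9 c3@13, authorship 111....222.333.
After op 5 (insert('d')): buffer="ssdvnvfrssdvessdvr" (len 18), cursors c1@3 c2@11 c3@16, authorship 1111....2222.3333.
Authorship (.=original, N=cursor N): 1 1 1 1 . . . . 2 2 2 2 . 3 3 3 3 .
Index 7: author = original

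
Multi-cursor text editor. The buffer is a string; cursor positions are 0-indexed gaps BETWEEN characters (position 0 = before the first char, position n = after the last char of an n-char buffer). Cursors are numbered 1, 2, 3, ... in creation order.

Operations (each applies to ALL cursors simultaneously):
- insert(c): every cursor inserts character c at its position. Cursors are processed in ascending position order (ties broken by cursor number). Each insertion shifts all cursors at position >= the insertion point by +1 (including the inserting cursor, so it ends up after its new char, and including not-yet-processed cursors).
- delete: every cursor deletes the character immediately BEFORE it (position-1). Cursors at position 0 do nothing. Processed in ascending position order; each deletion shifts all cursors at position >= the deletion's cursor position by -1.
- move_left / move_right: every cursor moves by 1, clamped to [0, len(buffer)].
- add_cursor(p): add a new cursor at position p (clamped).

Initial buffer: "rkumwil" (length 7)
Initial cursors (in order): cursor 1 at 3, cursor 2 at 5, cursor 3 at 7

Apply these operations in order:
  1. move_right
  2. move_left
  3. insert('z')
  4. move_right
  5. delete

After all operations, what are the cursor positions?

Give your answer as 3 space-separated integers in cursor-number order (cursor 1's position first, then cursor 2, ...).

After op 1 (move_right): buffer="rkumwil" (len 7), cursors c1@4 c2@6 c3@7, authorship .......
After op 2 (move_left): buffer="rkumwil" (len 7), cursors c1@3 c2@5 c3@6, authorship .......
After op 3 (insert('z')): buffer="rkuzmwzizl" (len 10), cursors c1@4 c2@7 c3@9, authorship ...1..2.3.
After op 4 (move_right): buffer="rkuzmwzizl" (len 10), cursors c1@5 c2@8 c3@10, authorship ...1..2.3.
After op 5 (delete): buffer="rkuzwzz" (len 7), cursors c1@4 c2@6 c3@7, authorship ...1.23

Answer: 4 6 7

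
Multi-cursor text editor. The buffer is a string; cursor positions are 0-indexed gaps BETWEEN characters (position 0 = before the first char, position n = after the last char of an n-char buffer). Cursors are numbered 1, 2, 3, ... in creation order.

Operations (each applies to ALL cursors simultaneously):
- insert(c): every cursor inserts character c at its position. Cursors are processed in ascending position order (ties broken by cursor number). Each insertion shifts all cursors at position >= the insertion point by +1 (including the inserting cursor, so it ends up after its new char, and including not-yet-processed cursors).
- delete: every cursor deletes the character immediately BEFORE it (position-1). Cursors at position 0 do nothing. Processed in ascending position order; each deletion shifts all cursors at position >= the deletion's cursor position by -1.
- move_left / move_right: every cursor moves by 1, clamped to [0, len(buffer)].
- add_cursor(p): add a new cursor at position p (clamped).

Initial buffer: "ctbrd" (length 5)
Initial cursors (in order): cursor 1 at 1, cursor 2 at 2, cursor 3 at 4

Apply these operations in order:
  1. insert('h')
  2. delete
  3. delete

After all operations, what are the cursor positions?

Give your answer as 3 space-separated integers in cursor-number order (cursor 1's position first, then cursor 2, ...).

Answer: 0 0 1

Derivation:
After op 1 (insert('h')): buffer="chthbrhd" (len 8), cursors c1@2 c2@4 c3@7, authorship .1.2..3.
After op 2 (delete): buffer="ctbrd" (len 5), cursors c1@1 c2@2 c3@4, authorship .....
After op 3 (delete): buffer="bd" (len 2), cursors c1@0 c2@0 c3@1, authorship ..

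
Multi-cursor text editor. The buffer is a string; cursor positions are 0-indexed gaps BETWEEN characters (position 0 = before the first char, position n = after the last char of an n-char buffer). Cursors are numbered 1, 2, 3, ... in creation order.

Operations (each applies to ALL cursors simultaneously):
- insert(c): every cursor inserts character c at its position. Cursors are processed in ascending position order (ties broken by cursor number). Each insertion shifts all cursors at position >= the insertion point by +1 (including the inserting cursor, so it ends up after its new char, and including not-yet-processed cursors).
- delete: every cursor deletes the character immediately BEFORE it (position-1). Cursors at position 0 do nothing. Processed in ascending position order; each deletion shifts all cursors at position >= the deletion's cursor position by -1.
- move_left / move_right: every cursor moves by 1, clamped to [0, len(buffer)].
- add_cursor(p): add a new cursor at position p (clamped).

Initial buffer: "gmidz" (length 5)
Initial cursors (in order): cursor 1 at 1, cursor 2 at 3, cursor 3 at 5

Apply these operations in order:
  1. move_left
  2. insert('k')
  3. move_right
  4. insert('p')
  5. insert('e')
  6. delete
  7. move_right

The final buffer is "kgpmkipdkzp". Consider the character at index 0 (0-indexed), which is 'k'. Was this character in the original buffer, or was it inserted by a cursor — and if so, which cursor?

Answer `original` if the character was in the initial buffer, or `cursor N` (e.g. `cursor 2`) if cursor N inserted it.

Answer: cursor 1

Derivation:
After op 1 (move_left): buffer="gmidz" (len 5), cursors c1@0 c2@2 c3@4, authorship .....
After op 2 (insert('k')): buffer="kgmkidkz" (len 8), cursors c1@1 c2@4 c3@7, authorship 1..2..3.
After op 3 (move_right): buffer="kgmkidkz" (len 8), cursors c1@2 c2@5 c3@8, authorship 1..2..3.
After op 4 (insert('p')): buffer="kgpmkipdkzp" (len 11), cursors c1@3 c2@7 c3@11, authorship 1.1.2.2.3.3
After op 5 (insert('e')): buffer="kgpemkipedkzpe" (len 14), cursors c1@4 c2@9 c3@14, authorship 1.11.2.22.3.33
After op 6 (delete): buffer="kgpmkipdkzp" (len 11), cursors c1@3 c2@7 c3@11, authorship 1.1.2.2.3.3
After op 7 (move_right): buffer="kgpmkipdkzp" (len 11), cursors c1@4 c2@8 c3@11, authorship 1.1.2.2.3.3
Authorship (.=original, N=cursor N): 1 . 1 . 2 . 2 . 3 . 3
Index 0: author = 1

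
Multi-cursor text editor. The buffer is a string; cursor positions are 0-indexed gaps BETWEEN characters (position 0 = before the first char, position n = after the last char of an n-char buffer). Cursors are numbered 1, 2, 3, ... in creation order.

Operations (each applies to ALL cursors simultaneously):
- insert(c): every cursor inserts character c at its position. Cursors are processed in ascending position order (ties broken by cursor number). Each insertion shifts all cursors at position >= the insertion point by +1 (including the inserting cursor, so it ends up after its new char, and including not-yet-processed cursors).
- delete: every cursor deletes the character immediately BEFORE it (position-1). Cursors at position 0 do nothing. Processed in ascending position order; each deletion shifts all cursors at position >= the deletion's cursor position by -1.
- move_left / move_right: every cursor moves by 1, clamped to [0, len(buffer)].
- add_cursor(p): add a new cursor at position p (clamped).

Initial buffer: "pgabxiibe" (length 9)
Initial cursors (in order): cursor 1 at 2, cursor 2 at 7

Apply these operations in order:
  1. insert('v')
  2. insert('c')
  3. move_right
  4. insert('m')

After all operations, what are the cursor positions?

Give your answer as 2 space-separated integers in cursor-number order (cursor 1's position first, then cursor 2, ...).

Answer: 6 14

Derivation:
After op 1 (insert('v')): buffer="pgvabxiivbe" (len 11), cursors c1@3 c2@9, authorship ..1.....2..
After op 2 (insert('c')): buffer="pgvcabxiivcbe" (len 13), cursors c1@4 c2@11, authorship ..11.....22..
After op 3 (move_right): buffer="pgvcabxiivcbe" (len 13), cursors c1@5 c2@12, authorship ..11.....22..
After op 4 (insert('m')): buffer="pgvcambxiivcbme" (len 15), cursors c1@6 c2@14, authorship ..11.1....22.2.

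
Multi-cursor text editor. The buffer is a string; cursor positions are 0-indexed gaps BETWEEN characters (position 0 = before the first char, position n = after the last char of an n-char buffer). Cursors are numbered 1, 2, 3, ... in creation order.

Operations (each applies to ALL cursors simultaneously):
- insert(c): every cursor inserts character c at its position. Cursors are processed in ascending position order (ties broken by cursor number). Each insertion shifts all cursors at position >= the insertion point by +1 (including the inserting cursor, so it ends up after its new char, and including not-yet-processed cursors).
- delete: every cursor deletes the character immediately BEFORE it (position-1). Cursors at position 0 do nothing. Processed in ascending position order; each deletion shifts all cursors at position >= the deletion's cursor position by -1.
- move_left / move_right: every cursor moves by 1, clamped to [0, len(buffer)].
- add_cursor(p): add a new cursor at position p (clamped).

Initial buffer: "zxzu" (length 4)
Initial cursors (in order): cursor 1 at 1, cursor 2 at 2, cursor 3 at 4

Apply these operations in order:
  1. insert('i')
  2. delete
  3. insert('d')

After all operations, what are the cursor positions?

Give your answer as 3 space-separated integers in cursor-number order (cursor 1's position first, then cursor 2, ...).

After op 1 (insert('i')): buffer="zixizui" (len 7), cursors c1@2 c2@4 c3@7, authorship .1.2..3
After op 2 (delete): buffer="zxzu" (len 4), cursors c1@1 c2@2 c3@4, authorship ....
After op 3 (insert('d')): buffer="zdxdzud" (len 7), cursors c1@2 c2@4 c3@7, authorship .1.2..3

Answer: 2 4 7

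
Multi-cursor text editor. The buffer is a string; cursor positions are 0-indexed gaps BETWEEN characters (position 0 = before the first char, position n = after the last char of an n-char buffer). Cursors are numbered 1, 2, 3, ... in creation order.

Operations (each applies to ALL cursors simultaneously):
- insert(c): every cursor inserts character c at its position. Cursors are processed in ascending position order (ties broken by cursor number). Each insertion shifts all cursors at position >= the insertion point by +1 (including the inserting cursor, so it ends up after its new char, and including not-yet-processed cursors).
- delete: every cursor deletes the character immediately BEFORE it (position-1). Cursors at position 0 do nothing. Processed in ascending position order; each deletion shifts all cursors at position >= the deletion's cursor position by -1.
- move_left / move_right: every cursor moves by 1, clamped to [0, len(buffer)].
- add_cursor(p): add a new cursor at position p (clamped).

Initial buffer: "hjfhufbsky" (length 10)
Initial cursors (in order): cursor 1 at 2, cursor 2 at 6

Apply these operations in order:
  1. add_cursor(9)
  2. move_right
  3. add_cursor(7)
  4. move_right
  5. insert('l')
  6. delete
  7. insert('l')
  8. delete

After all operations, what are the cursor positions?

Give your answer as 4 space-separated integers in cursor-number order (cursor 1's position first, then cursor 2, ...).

After op 1 (add_cursor(9)): buffer="hjfhufbsky" (len 10), cursors c1@2 c2@6 c3@9, authorship ..........
After op 2 (move_right): buffer="hjfhufbsky" (len 10), cursors c1@3 c2@7 c3@10, authorship ..........
After op 3 (add_cursor(7)): buffer="hjfhufbsky" (len 10), cursors c1@3 c2@7 c4@7 c3@10, authorship ..........
After op 4 (move_right): buffer="hjfhufbsky" (len 10), cursors c1@4 c2@8 c4@8 c3@10, authorship ..........
After op 5 (insert('l')): buffer="hjfhlufbsllkyl" (len 14), cursors c1@5 c2@11 c4@11 c3@14, authorship ....1....24..3
After op 6 (delete): buffer="hjfhufbsky" (len 10), cursors c1@4 c2@8 c4@8 c3@10, authorship ..........
After op 7 (insert('l')): buffer="hjfhlufbsllkyl" (len 14), cursors c1@5 c2@11 c4@11 c3@14, authorship ....1....24..3
After op 8 (delete): buffer="hjfhufbsky" (len 10), cursors c1@4 c2@8 c4@8 c3@10, authorship ..........

Answer: 4 8 10 8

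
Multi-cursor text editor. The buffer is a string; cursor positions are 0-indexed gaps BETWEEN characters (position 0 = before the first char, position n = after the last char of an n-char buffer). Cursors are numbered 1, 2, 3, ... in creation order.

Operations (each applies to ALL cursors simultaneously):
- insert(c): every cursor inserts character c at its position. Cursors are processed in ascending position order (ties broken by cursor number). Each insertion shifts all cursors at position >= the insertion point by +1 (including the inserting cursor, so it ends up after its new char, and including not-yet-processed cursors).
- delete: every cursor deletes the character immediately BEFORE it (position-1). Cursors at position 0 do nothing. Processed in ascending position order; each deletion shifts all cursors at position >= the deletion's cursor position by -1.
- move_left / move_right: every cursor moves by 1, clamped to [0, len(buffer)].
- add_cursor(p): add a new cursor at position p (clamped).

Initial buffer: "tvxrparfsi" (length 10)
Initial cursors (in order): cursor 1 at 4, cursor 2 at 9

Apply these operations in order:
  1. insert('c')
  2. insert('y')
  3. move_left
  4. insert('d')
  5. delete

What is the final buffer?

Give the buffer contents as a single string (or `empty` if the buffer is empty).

After op 1 (insert('c')): buffer="tvxrcparfsci" (len 12), cursors c1@5 c2@11, authorship ....1.....2.
After op 2 (insert('y')): buffer="tvxrcyparfscyi" (len 14), cursors c1@6 c2@13, authorship ....11.....22.
After op 3 (move_left): buffer="tvxrcyparfscyi" (len 14), cursors c1@5 c2@12, authorship ....11.....22.
After op 4 (insert('d')): buffer="tvxrcdyparfscdyi" (len 16), cursors c1@6 c2@14, authorship ....111.....222.
After op 5 (delete): buffer="tvxrcyparfscyi" (len 14), cursors c1@5 c2@12, authorship ....11.....22.

Answer: tvxrcyparfscyi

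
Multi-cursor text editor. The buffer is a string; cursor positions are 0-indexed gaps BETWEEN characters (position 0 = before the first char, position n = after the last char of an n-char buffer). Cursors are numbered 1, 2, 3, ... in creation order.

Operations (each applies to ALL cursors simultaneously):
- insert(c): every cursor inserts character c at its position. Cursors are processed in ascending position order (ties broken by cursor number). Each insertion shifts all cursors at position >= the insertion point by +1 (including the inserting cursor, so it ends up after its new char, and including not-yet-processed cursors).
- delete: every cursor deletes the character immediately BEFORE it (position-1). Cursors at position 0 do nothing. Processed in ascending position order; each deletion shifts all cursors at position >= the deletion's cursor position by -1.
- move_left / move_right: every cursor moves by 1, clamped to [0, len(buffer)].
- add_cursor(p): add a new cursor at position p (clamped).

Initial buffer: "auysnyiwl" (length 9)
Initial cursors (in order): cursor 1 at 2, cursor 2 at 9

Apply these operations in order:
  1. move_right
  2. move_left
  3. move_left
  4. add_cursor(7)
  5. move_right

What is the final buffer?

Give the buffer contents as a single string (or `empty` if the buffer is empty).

Answer: auysnyiwl

Derivation:
After op 1 (move_right): buffer="auysnyiwl" (len 9), cursors c1@3 c2@9, authorship .........
After op 2 (move_left): buffer="auysnyiwl" (len 9), cursors c1@2 c2@8, authorship .........
After op 3 (move_left): buffer="auysnyiwl" (len 9), cursors c1@1 c2@7, authorship .........
After op 4 (add_cursor(7)): buffer="auysnyiwl" (len 9), cursors c1@1 c2@7 c3@7, authorship .........
After op 5 (move_right): buffer="auysnyiwl" (len 9), cursors c1@2 c2@8 c3@8, authorship .........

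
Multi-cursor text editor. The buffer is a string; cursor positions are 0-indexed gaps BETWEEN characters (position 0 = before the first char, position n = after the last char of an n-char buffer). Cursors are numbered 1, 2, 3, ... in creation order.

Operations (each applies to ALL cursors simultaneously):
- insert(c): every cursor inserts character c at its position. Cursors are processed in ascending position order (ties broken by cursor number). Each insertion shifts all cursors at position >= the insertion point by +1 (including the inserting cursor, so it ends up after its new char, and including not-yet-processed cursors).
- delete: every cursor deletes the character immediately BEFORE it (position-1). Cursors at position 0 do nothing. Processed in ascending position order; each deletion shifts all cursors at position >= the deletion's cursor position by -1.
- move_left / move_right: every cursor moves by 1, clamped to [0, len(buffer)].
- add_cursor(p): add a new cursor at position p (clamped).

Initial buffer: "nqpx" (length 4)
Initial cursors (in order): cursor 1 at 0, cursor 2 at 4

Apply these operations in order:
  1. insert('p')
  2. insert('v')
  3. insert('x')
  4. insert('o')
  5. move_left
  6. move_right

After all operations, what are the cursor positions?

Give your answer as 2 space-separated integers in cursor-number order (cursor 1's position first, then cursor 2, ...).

After op 1 (insert('p')): buffer="pnqpxp" (len 6), cursors c1@1 c2@6, authorship 1....2
After op 2 (insert('v')): buffer="pvnqpxpv" (len 8), cursors c1@2 c2@8, authorship 11....22
After op 3 (insert('x')): buffer="pvxnqpxpvx" (len 10), cursors c1@3 c2@10, authorship 111....222
After op 4 (insert('o')): buffer="pvxonqpxpvxo" (len 12), cursors c1@4 c2@12, authorship 1111....2222
After op 5 (move_left): buffer="pvxonqpxpvxo" (len 12), cursors c1@3 c2@11, authorship 1111....2222
After op 6 (move_right): buffer="pvxonqpxpvxo" (len 12), cursors c1@4 c2@12, authorship 1111....2222

Answer: 4 12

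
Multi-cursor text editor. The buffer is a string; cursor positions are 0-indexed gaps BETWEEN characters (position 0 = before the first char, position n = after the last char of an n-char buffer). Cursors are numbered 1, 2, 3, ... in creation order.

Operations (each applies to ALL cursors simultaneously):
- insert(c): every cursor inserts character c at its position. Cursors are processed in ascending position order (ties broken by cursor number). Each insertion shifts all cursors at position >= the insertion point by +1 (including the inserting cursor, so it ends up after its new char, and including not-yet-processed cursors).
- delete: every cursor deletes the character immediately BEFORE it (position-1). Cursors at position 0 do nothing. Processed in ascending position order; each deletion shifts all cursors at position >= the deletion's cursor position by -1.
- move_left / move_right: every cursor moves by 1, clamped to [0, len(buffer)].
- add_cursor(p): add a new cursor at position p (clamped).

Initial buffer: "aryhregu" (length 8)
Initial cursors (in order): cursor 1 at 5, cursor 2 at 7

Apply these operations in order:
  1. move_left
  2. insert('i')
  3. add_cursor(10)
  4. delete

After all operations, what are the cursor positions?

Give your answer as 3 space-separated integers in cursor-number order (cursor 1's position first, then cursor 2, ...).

Answer: 4 6 7

Derivation:
After op 1 (move_left): buffer="aryhregu" (len 8), cursors c1@4 c2@6, authorship ........
After op 2 (insert('i')): buffer="aryhireigu" (len 10), cursors c1@5 c2@8, authorship ....1..2..
After op 3 (add_cursor(10)): buffer="aryhireigu" (len 10), cursors c1@5 c2@8 c3@10, authorship ....1..2..
After op 4 (delete): buffer="aryhreg" (len 7), cursors c1@4 c2@6 c3@7, authorship .......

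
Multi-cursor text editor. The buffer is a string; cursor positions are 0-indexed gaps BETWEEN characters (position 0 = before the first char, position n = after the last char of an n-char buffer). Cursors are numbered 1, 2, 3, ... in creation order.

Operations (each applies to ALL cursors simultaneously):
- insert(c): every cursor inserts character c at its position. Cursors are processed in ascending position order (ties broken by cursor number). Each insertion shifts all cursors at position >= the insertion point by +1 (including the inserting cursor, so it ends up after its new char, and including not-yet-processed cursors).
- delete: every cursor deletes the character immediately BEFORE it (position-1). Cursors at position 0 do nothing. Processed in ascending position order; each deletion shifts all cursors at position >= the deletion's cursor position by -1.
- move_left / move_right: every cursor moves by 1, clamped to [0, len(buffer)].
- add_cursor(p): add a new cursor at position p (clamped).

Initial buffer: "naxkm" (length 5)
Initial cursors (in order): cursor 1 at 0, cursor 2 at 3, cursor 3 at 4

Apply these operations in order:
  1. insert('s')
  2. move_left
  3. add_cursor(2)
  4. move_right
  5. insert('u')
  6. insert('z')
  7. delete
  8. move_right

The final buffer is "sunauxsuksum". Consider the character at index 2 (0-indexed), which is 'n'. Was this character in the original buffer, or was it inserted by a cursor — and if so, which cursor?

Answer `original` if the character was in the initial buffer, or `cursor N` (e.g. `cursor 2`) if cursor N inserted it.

After op 1 (insert('s')): buffer="snaxsksm" (len 8), cursors c1@1 c2@5 c3@7, authorship 1...2.3.
After op 2 (move_left): buffer="snaxsksm" (len 8), cursors c1@0 c2@4 c3@6, authorship 1...2.3.
After op 3 (add_cursor(2)): buffer="snaxsksm" (len 8), cursors c1@0 c4@2 c2@4 c3@6, authorship 1...2.3.
After op 4 (move_right): buffer="snaxsksm" (len 8), cursors c1@1 c4@3 c2@5 c3@7, authorship 1...2.3.
After op 5 (insert('u')): buffer="sunauxsuksum" (len 12), cursors c1@2 c4@5 c2@8 c3@11, authorship 11..4.22.33.
After op 6 (insert('z')): buffer="suznauzxsuzksuzm" (len 16), cursors c1@3 c4@7 c2@11 c3@15, authorship 111..44.222.333.
After op 7 (delete): buffer="sunauxsuksum" (len 12), cursors c1@2 c4@5 c2@8 c3@11, authorship 11..4.22.33.
After op 8 (move_right): buffer="sunauxsuksum" (len 12), cursors c1@3 c4@6 c2@9 c3@12, authorship 11..4.22.33.
Authorship (.=original, N=cursor N): 1 1 . . 4 . 2 2 . 3 3 .
Index 2: author = original

Answer: original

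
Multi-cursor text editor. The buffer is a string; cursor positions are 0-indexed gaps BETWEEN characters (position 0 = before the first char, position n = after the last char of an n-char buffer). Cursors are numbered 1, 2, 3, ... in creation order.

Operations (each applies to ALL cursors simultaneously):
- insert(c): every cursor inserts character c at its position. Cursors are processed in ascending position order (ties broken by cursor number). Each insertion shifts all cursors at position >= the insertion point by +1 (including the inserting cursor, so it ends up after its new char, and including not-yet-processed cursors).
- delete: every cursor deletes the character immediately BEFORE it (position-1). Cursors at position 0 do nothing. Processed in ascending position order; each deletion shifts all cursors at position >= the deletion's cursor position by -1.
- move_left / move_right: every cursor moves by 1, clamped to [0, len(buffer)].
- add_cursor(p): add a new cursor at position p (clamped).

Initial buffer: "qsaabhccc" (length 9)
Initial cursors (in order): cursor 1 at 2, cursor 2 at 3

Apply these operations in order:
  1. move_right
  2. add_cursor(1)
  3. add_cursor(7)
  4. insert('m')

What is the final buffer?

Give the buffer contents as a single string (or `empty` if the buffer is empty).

After op 1 (move_right): buffer="qsaabhccc" (len 9), cursors c1@3 c2@4, authorship .........
After op 2 (add_cursor(1)): buffer="qsaabhccc" (len 9), cursors c3@1 c1@3 c2@4, authorship .........
After op 3 (add_cursor(7)): buffer="qsaabhccc" (len 9), cursors c3@1 c1@3 c2@4 c4@7, authorship .........
After op 4 (insert('m')): buffer="qmsamambhcmcc" (len 13), cursors c3@2 c1@5 c2@7 c4@11, authorship .3..1.2...4..

Answer: qmsamambhcmcc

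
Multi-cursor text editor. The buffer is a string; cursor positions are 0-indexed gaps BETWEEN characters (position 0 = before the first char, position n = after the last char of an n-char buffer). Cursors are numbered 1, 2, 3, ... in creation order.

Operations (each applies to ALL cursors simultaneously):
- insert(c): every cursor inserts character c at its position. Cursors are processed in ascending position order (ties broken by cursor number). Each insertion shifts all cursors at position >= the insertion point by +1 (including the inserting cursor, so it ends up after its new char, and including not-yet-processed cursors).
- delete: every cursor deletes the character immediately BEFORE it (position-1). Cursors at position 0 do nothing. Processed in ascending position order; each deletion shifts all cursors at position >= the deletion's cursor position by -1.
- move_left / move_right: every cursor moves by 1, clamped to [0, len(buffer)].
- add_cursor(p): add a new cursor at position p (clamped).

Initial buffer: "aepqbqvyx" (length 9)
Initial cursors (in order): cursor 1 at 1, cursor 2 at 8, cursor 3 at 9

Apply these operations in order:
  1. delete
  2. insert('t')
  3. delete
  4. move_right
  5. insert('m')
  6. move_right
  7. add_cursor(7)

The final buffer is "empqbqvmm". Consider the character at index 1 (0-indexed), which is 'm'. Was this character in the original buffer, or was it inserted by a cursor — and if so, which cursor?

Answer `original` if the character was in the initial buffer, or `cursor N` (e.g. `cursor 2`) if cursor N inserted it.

After op 1 (delete): buffer="epqbqv" (len 6), cursors c1@0 c2@6 c3@6, authorship ......
After op 2 (insert('t')): buffer="tepqbqvtt" (len 9), cursors c1@1 c2@9 c3@9, authorship 1......23
After op 3 (delete): buffer="epqbqv" (len 6), cursors c1@0 c2@6 c3@6, authorship ......
After op 4 (move_right): buffer="epqbqv" (len 6), cursors c1@1 c2@6 c3@6, authorship ......
After op 5 (insert('m')): buffer="empqbqvmm" (len 9), cursors c1@2 c2@9 c3@9, authorship .1.....23
After op 6 (move_right): buffer="empqbqvmm" (len 9), cursors c1@3 c2@9 c3@9, authorship .1.....23
After op 7 (add_cursor(7)): buffer="empqbqvmm" (len 9), cursors c1@3 c4@7 c2@9 c3@9, authorship .1.....23
Authorship (.=original, N=cursor N): . 1 . . . . . 2 3
Index 1: author = 1

Answer: cursor 1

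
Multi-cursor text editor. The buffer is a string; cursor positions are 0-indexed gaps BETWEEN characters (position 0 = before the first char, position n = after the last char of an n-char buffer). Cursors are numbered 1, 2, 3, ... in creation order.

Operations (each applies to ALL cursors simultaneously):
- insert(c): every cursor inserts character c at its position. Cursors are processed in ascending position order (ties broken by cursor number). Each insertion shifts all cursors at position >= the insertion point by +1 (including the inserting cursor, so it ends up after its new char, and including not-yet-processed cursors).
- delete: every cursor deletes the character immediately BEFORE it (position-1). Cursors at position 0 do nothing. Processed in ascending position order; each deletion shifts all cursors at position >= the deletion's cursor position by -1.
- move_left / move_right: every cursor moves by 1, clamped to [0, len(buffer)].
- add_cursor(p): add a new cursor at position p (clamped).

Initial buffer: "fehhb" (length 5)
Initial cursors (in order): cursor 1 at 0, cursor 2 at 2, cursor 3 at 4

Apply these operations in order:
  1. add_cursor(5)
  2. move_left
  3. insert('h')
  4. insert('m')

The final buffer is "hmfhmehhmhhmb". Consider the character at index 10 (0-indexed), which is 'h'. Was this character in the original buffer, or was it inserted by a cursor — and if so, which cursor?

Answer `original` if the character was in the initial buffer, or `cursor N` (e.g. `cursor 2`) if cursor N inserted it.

Answer: cursor 4

Derivation:
After op 1 (add_cursor(5)): buffer="fehhb" (len 5), cursors c1@0 c2@2 c3@4 c4@5, authorship .....
After op 2 (move_left): buffer="fehhb" (len 5), cursors c1@0 c2@1 c3@3 c4@4, authorship .....
After op 3 (insert('h')): buffer="hfhehhhhb" (len 9), cursors c1@1 c2@3 c3@6 c4@8, authorship 1.2..3.4.
After op 4 (insert('m')): buffer="hmfhmehhmhhmb" (len 13), cursors c1@2 c2@5 c3@9 c4@12, authorship 11.22..33.44.
Authorship (.=original, N=cursor N): 1 1 . 2 2 . . 3 3 . 4 4 .
Index 10: author = 4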